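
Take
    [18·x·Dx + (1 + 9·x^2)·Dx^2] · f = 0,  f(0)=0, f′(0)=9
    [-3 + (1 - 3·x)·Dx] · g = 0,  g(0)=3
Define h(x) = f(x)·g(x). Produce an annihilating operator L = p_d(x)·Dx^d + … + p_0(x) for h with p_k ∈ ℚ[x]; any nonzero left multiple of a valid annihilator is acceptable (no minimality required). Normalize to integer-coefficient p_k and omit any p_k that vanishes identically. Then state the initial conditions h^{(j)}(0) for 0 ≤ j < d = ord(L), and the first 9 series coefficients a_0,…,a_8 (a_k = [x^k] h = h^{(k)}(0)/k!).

f: a_k = 0, 9, 0, -27, 0, 729/5, 0, -6561/7, 0, …
g: a_k = 3, 9, 27, 81, 243, 729, 2187, 6561, 19683, …
Product ⇒ symmetric product L₀, ord ≤ 2.
L = 54·x + (6 - 18·x + 108·x^2)·Dx + (-1 + 3·x - 9·x^2 + 27·x^3)·Dx^2  (order 2).
h: a_k = 0, 27, 81, 162, 486, 9477/5, 28431/5, 498636/35, 1495908/35, …
ICs: h(0) = 0, h′(0) = 27.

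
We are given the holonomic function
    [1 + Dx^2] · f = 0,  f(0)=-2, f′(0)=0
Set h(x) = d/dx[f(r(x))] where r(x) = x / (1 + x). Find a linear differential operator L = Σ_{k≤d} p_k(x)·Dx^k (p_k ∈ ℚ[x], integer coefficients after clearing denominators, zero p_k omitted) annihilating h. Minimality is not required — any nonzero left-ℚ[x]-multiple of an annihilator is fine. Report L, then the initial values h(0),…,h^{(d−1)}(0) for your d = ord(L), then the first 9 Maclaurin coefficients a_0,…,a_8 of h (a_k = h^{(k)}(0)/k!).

L = (7 + 12·x + 6·x^2) + (6 + 18·x + 18·x^2 + 6·x^3)·Dx + (1 + 4·x + 6·x^2 + 4·x^3 + x^4)·Dx^2  (order 2).
h: a_k = 0, 2, -6, 35/3, -55/3, 1501/60, -609/20, 16699/504, -8791/280, …
ICs: h(0) = 0, h′(0) = 2.

f: a_k = -2, 0, 1, 0, -1/12, 0, 1/360, 0, -1/20160, …
Change of var in L_f (x↦r) gives L₀.
h=h₀': d/dx-closure on L₀ ⇒ L.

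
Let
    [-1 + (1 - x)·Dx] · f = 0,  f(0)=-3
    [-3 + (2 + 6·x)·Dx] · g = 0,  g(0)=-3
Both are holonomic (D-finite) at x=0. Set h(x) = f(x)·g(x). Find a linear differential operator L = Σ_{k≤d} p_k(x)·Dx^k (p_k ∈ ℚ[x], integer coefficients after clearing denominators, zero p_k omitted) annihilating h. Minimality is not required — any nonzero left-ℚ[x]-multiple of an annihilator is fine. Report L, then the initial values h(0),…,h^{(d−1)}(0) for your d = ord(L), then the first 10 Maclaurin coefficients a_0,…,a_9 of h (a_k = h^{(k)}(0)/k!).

f: a_k = -3, -3, -3, -3, -3, -3, -3, -3, -3, -3, …
g: a_k = -3, -9/2, 27/8, -81/16, 1215/128, -5103/256, 45927/1024, -216513/2048, 8444007/32768, -42220035/65536, …
Sym-product of L_f,L_g gives L₀ (≤ ord 1).
L = (5 + 3·x) + (-2 - 4·x + 6·x^2)·Dx  (order 1).
h: a_k = 9, 45/2, 99/8, 441/16, -117/128, 15075/256, -77481/1024, 494577/2048, -17418789/32768, 91822527/65536, …
ICs: h(0) = 9.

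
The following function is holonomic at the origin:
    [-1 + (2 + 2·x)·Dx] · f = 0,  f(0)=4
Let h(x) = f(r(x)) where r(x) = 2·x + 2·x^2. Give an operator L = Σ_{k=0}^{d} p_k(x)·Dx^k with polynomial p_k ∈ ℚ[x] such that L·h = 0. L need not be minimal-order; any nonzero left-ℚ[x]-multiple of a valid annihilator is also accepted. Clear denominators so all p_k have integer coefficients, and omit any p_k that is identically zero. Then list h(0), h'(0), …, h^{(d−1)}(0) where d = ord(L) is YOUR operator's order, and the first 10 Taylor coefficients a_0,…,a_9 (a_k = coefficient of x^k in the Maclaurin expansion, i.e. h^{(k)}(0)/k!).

L = (-1 - 2·x) + (1 + 2·x + 2·x^2)·Dx  (order 1).
h: a_k = 4, 4, 2, -2, 3/2, -1/2, -3/4, 7/4, -61/32, 27/32, …
ICs: h(0) = 4.

f: a_k = 4, 2, -1/2, 1/4, -5/32, 7/64, -21/256, 33/512, -429/8192, 715/16384, …
Substitute x→r, Dx→(1/r')Dx; clear ⇒ L₀.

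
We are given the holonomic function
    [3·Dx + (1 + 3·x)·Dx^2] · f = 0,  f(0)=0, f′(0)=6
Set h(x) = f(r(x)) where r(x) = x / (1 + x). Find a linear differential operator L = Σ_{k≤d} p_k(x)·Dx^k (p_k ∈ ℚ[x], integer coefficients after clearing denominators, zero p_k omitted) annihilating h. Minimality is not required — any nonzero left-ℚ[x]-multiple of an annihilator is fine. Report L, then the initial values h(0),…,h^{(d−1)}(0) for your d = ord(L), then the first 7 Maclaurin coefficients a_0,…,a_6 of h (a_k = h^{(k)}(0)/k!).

f: a_k = 0, 6, -9, 18, -81/2, 486/5, -243, …
Change of var in L_f (x↦r) gives L₀.
L = (5 + 8·x)·Dx + (1 + 5·x + 4·x^2)·Dx^2  (order 2).
h: a_k = 0, 6, -15, 42, -255/2, 2046/5, -1365, …
ICs: h(0) = 0, h′(0) = 6.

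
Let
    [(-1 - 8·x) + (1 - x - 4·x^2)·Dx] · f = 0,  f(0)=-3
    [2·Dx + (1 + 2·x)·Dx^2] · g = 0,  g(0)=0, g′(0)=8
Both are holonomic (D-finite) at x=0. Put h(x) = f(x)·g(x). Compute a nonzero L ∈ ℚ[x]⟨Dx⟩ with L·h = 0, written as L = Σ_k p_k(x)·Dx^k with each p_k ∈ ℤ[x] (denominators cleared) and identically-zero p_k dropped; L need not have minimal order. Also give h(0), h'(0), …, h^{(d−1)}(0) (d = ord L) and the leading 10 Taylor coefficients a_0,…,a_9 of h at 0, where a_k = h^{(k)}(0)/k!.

L = (10 + 32·x) + (22·x + 40·x^2)·Dx + (-1 - x + 6·x^2 + 8·x^3)·Dx^2  (order 2).
h: a_k = 0, -24, 0, -128, -80, -3344/5, -4304/5, -26288/7, -238512/35, -2364496/105, …
ICs: h(0) = 0, h′(0) = -24.

f: a_k = -3, -3, -15, -27, -87, -195, -543, -1323, -3495, -8787, …
g: a_k = 0, 8, -8, 32/3, -16, 128/5, -128/3, 512/7, -128, 2048/9, …
f·g: L₀ = L_f ⊗_s L_g, ord ≤ 1·2.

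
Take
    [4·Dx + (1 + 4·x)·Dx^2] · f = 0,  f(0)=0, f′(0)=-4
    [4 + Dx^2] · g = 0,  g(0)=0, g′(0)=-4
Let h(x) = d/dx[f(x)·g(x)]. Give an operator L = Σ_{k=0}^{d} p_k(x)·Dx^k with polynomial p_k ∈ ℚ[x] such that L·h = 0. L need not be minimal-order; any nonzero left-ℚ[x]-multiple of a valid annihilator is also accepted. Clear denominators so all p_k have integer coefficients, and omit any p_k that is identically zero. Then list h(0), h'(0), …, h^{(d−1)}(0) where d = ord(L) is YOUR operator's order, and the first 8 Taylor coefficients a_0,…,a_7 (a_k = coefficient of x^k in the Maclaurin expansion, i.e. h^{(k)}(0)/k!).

f: a_k = 0, -4, 8, -64/3, 64, -1024/5, 2048/3, -16384/7, …
g: a_k = 0, -4, 0, 8/3, 0, -8/15, 0, 16/315, …
f·g: L₀ = L_f ⊗_s L_g, ord ≤ 2·2.
h=h₀': d/dx-closure on L₀ ⇒ L.
L = (-832 - 992·x - 5568·x^2 - 12288·x^3 - 2048·x^4 + 24576·x^5 + 16384·x^6) + (-264 - 1568·x - 2560·x^2 + 10240·x^4 + 8192·x^5)·Dx + (-220 - 368·x - 1760·x^2 - 3072·x^3 + 2048·x^4 + 12288·x^5 + 8192·x^6)·Dx^2 + (-66 - 392·x - 640·x^2 + 2560·x^4 + 2048·x^5)·Dx^3 + (-3 - 30·x - 92·x^2 + 640·x^4 + 1536·x^5 + 1024·x^6)·Dx^4  (order 4).
h: a_k = 0, 32, -96, 896/3, -3520/3, 13760/3, -269248/15, 22244864/315, …
ICs: h(0) = 0, h′(0) = 32, h′′(0) = -192, h′′′(0) = 1792.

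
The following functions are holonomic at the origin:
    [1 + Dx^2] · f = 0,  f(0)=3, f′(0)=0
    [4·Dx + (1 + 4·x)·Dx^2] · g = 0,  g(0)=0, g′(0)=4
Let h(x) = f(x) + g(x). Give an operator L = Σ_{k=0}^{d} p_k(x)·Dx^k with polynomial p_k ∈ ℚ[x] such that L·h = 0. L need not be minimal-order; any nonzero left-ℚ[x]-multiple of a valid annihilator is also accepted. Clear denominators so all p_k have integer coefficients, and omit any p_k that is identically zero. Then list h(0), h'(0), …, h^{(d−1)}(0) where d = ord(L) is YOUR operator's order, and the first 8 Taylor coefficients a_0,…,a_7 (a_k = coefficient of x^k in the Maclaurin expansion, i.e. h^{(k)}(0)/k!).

f: a_k = 3, 0, -3/2, 0, 1/8, 0, -1/240, 0, …
g: a_k = 0, 4, -8, 64/3, -64, 1024/5, -2048/3, 16384/7, …
h₀=f+g: left-lcm gives L₀, ord ≤ 4.
L = (388 + 32·x + 64·x^2)·Dx + (33 + 140·x + 48·x^2 + 64·x^3)·Dx^2 + (388 + 32·x + 64·x^2)·Dx^3 + (33 + 140·x + 48·x^2 + 64·x^3)·Dx^4  (order 4).
h: a_k = 3, 4, -19/2, 64/3, -511/8, 1024/5, -163841/240, 16384/7, …
ICs: h(0) = 3, h′(0) = 4, h′′(0) = -19, h′′′(0) = 128.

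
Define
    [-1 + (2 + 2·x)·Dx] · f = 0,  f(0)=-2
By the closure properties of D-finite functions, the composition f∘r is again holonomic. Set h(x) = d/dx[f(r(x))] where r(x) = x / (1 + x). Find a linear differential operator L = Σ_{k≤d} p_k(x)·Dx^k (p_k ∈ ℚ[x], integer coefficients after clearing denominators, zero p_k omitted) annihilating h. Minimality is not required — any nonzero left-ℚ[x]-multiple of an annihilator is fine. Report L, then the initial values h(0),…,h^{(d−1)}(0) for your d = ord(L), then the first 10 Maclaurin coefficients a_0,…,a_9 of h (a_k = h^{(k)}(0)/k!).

f: a_k = -2, -1, 1/4, -1/8, 5/64, -7/128, 21/512, -33/1024, 429/16384, -715/32768, …
Substitute x→r, Dx→(1/r')Dx; clear ⇒ L₀.
h₀' ⇒ L via d/dx closure of L₀.
L = (-5 - 8·x) + (-2 - 6·x - 4·x^2)·Dx  (order 1).
h: a_k = -1, 5/2, -39/8, 141/16, -1995/128, 7059/256, -50435/1024, 182461/2048, -5347827/32768, 19815255/65536, …
ICs: h(0) = -1.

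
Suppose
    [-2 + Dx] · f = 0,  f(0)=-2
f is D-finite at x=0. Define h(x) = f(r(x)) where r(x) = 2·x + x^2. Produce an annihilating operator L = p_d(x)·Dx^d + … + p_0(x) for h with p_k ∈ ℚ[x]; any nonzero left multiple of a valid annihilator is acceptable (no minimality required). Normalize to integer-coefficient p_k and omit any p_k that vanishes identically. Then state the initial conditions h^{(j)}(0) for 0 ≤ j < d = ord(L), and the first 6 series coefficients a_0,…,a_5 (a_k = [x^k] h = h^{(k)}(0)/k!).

L = (-4 - 4·x) + Dx  (order 1).
h: a_k = -2, -8, -20, -112/3, -172/3, -1136/15, …
ICs: h(0) = -2.

f: a_k = -2, -4, -4, -8/3, -4/3, -8/15, …
Substitute x→r, Dx→(1/r')Dx; clear ⇒ L₀.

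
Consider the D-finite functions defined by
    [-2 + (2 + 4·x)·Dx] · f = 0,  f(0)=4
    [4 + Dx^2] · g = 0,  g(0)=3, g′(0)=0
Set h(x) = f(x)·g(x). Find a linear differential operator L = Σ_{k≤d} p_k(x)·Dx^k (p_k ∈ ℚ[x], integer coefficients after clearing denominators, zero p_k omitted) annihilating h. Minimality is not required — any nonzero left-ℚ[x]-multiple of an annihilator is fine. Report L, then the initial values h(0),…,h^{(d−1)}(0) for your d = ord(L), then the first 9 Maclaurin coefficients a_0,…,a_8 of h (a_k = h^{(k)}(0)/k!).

f: a_k = 4, 4, -2, 2, -5/2, 7/2, -21/4, 33/4, -429/32, …
g: a_k = 3, 0, -6, 0, 2, 0, -4/15, 0, 2/105, …
h₀=f·g: eliminate ⇒ L₀, order ≤ 1·2.
L = (7 + 16·x + 16·x^2) + (-2 - 4·x)·Dx + (1 + 4·x + 4·x^2)·Dx^2  (order 2).
h: a_k = 12, 12, -30, -18, 25/2, 13/2, -349/60, 401/60, -44047/3360, …
ICs: h(0) = 12, h′(0) = 12.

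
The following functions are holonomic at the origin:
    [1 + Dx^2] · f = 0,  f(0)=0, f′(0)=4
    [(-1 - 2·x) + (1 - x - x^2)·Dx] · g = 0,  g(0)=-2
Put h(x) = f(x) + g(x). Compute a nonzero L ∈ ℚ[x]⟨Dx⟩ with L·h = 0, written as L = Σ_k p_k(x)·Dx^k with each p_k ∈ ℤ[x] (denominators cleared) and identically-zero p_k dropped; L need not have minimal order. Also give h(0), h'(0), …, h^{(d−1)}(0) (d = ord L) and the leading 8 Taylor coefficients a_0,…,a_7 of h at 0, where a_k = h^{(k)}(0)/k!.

L = (-19 - 48·x - 31·x^2 - 24·x^3 - 5·x^4 - 2·x^5) + (5 - x - 4·x^2 - 7·x^3 - 6·x^4 - 3·x^5 - x^6)·Dx + (-19 - 48·x - 31·x^2 - 24·x^3 - 5·x^4 - 2·x^5)·Dx^2 + (5 - x - 4·x^2 - 7·x^3 - 6·x^4 - 3·x^5 - x^6)·Dx^3  (order 3).
h: a_k = -2, 2, -4, -20/3, -10, -479/30, -26, -52921/1260, …
ICs: h(0) = -2, h′(0) = 2, h′′(0) = -8.

f: a_k = 0, 4, 0, -2/3, 0, 1/30, 0, -1/1260, …
g: a_k = -2, -2, -4, -6, -10, -16, -26, -42, …
L₀ := lclm(L_f,L_g); ord L₀ ≤ 2+1.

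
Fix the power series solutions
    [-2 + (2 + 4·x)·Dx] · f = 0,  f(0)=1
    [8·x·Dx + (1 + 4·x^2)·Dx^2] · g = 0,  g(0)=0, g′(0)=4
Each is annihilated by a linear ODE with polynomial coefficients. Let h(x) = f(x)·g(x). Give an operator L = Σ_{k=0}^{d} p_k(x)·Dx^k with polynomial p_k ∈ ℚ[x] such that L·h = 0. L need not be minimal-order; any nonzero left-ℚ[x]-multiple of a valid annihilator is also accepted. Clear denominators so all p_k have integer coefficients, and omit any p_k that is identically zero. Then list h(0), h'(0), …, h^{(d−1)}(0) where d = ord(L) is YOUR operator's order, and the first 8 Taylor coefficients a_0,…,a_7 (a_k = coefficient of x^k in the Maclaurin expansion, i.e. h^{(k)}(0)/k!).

f: a_k = 1, 1, -1/2, 1/2, -5/8, 7/8, -21/16, 33/16, …
g: a_k = 0, 4, 0, -16/3, 0, 64/5, 0, -256/7, …
L₀ := L_f ⊗_s L_g (sym. prod.), ord ≤ 2.
L = (3 - 8·x - 4·x^2) + (-2 + 4·x + 24·x^2 + 16·x^3)·Dx + (1 + 4·x + 8·x^2 + 16·x^3 + 16·x^4)·Dx^2  (order 2).
h: a_k = 0, 4, 4, -22/3, -10/3, 389/30, 409/30, -18853/420, …
ICs: h(0) = 0, h′(0) = 4.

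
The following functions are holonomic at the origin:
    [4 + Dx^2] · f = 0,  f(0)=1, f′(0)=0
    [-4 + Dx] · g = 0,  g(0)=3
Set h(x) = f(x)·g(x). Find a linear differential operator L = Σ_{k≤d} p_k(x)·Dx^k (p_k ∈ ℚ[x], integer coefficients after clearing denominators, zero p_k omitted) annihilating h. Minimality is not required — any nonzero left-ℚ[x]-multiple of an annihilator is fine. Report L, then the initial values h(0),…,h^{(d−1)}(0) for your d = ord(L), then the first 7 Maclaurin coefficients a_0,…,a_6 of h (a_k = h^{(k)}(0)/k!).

f: a_k = 1, 0, -2, 0, 2/3, 0, -4/45, …
g: a_k = 3, 12, 24, 32, 32, 128/5, 256/15, …
Sym-product of L_f,L_g gives L₀ (≤ ord 2).
L = 20 - 8·Dx + Dx^2  (order 2).
h: a_k = 3, 12, 18, 8, -14, -152/5, -156/5, …
ICs: h(0) = 3, h′(0) = 12.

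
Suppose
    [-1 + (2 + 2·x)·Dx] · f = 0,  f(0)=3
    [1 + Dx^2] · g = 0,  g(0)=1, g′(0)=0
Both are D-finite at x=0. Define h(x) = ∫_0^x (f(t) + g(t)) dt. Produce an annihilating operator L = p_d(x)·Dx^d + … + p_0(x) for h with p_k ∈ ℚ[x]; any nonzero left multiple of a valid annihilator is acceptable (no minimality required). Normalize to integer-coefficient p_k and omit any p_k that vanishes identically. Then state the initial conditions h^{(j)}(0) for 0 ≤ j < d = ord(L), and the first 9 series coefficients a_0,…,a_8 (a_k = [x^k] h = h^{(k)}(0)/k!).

f: a_k = 3, 3/2, -3/8, 3/16, -15/128, 21/256, -63/1024, 99/2048, -1287/32768, …
g: a_k = 1, 0, -1/2, 0, 1/24, 0, -1/720, 0, 1/40320, …
h₀=f+g: left-lcm gives L₀, ord ≤ 3.
∫: right-multiply L₀ by Dx.
L = (-7 - 8·x - 4·x^2)·Dx + (6 + 22·x + 24·x^2 + 8·x^3)·Dx^2 + (-7 - 8·x - 4·x^2)·Dx^3 + (6 + 22·x + 24·x^2 + 8·x^3)·Dx^4  (order 4).
h: a_k = 0, 4, 3/4, -7/24, 3/64, -29/1920, 7/512, -2899/322560, 99/16384, …
ICs: h(0) = 0, h′(0) = 4, h′′(0) = 3/2, h′′′(0) = -7/4.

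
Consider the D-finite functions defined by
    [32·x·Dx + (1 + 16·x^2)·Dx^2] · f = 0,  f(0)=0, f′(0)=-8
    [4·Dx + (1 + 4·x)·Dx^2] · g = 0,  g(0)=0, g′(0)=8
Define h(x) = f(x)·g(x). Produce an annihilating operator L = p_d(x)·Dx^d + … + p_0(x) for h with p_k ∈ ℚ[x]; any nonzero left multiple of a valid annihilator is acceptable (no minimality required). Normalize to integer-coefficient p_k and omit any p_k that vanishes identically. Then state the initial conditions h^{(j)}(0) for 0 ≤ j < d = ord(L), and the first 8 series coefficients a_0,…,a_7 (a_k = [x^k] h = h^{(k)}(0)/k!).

f: a_k = 0, -8, 0, 128/3, 0, -2048/5, 0, 32768/7, …
g: a_k = 0, 8, -16, 128/3, -128, 2048/5, -4096/3, 32768/7, …
f·g: L₀ = L_f ⊗_s L_g, ord ≤ 2·2.
L = (1536 + 11264·x + 81920·x^2 + 638976·x^3 + 1966080·x^4 + 3407872·x^5 + 4194304·x^7)·Dx + (288 + 7936·x + 78848·x^2 + 495616·x^3 + 2228224·x^4 + 6094848·x^5 + 9175040·x^6 + 3145728·x^7 + 14680064·x^8)·Dx^2 + (48 + 1024·x + 12288·x^2 + 79872·x^3 + 368640·x^4 + 1277952·x^5 + 3145728·x^6 + 4718592·x^7 + 3145728·x^8 + 8388608·x^9)·Dx^3 + (5 + 72·x + 592·x^2 + 3584·x^3 + 16896·x^4 + 61440·x^5 + 172032·x^6 + 393216·x^7 + 589824·x^8 + 524288·x^9 + 1048576·x^10)·Dx^4  (order 4).
h: a_k = 0, 0, -64, 128, 0, 1024/3, -212992/45, 180224/15, …
ICs: h(0) = 0, h′(0) = 0, h′′(0) = -128, h′′′(0) = 768.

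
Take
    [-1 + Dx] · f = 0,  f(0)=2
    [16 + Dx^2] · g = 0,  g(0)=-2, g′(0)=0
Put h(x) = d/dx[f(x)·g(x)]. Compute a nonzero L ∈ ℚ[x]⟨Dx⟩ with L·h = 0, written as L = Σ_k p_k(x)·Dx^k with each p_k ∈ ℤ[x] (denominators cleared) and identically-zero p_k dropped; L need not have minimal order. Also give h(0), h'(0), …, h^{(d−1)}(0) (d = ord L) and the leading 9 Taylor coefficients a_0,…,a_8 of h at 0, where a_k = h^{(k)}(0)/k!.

f: a_k = 2, 2, 1, 1/3, 1/12, 1/60, 1/360, 1/2520, 1/20160, …
g: a_k = -2, 0, 16, 0, -64/3, 0, 512/45, 0, -1024/315, …
L₀ := L_f ⊗_s L_g (sym. prod.), ord ≤ 2.
h=h₀': d/dx-closure on L₀ ⇒ L.
L = 17 - 2·Dx + Dx^2  (order 2).
h: a_k = -4, 60, 94, -322/3, -1121/6, 33/2, 20047/180, 31679/1260, -277441/10080, …
ICs: h(0) = -4, h′(0) = 60.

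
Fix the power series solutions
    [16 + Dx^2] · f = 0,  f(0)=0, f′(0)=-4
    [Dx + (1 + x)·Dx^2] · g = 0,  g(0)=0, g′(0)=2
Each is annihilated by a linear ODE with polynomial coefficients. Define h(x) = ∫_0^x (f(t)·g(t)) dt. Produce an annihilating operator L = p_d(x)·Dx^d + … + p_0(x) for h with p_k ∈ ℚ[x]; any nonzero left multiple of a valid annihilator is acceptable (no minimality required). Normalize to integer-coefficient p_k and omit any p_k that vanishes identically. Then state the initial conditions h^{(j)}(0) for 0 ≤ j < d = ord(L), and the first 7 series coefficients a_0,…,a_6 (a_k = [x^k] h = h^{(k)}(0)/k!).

f: a_k = 0, -4, 0, 32/3, 0, -128/15, 0, …
g: a_k = 0, 2, -1, 2/3, -1/2, 2/5, -1/3, …
f·g: L₀ = L_f ⊗_s L_g, ord ≤ 2·2.
h=∫h₀ ⇒ L = L₀·Dx.
L = (15072 + 62976·x + 97024·x^2 + 65536·x^3 + 16384·x^4)·Dx + (1984 + 6080·x + 6144·x^2 + 2048·x^3)·Dx^2 + (1950 + 8000·x + 12192·x^2 + 8192·x^3 + 2048·x^4)·Dx^3 + (124 + 380·x + 384·x^2 + 128·x^3)·Dx^4 + (63 + 254·x + 383·x^2 + 256·x^3 + 64·x^4)·Dx^5  (order 5).
h: a_k = 0, 0, 0, -8/3, 1, 56/15, -13/9, …
ICs: h(0) = 0, h′(0) = 0, h′′(0) = 0, h′′′(0) = -16, h′′′′(0) = 24.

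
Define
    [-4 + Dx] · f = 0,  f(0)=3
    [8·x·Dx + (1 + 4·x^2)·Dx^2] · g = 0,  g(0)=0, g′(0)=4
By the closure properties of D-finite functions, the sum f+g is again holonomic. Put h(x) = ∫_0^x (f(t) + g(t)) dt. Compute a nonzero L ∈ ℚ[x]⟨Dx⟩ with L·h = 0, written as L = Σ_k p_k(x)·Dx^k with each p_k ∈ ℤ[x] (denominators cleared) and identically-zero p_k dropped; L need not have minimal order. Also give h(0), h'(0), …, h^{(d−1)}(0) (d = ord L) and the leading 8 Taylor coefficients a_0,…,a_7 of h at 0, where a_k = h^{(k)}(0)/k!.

L = (8 - 32·x - 96·x^2 - 128·x^3)·Dx^2 + (-6 - 8·x^2 - 64·x^4)·Dx^3 + (1 + 2·x + 8·x^2 + 8·x^3 + 16·x^4)·Dx^4  (order 4).
h: a_k = 0, 3, 8, 8, 20/3, 32/5, 32/5, 256/105, …
ICs: h(0) = 0, h′(0) = 3, h′′(0) = 16, h′′′(0) = 48.

f: a_k = 3, 12, 24, 32, 32, 128/5, 256/15, 1024/105, …
g: a_k = 0, 4, 0, -16/3, 0, 64/5, 0, -256/7, …
f+g: L₀ = lclm(L_f,L_g), ord ≤ 1+2.
∫: right-multiply L₀ by Dx.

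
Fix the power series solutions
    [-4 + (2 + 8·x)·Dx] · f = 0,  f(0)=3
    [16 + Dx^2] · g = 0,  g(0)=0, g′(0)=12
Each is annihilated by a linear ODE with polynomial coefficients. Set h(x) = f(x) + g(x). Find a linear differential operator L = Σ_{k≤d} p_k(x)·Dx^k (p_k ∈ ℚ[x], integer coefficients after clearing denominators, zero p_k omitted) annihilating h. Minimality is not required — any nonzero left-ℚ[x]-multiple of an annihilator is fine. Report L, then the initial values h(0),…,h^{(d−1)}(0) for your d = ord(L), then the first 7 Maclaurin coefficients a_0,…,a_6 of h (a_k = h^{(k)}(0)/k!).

L = (-224 - 1024·x - 2048·x^2) + (48 + 704·x + 3072·x^2 + 4096·x^3)·Dx + (-14 - 64·x - 128·x^2)·Dx^2 + (3 + 44·x + 192·x^2 + 256·x^3)·Dx^3  (order 3).
h: a_k = 3, 18, -6, -20, -30, 548/5, -252, …
ICs: h(0) = 3, h′(0) = 18, h′′(0) = -12.

f: a_k = 3, 6, -6, 12, -30, 84, -252, …
g: a_k = 0, 12, 0, -32, 0, 128/5, 0, …
L₀ := lclm(L_f,L_g); ord L₀ ≤ 1+2.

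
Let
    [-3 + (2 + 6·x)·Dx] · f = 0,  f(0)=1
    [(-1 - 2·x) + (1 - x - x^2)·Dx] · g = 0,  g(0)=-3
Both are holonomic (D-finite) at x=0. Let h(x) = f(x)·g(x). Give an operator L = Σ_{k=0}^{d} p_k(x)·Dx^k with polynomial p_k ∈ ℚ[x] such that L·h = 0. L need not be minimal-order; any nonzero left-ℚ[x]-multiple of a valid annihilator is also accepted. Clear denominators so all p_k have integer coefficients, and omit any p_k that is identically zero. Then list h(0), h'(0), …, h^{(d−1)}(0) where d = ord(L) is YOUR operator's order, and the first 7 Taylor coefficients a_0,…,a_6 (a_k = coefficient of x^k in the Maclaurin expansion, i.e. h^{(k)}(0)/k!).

L = (5 + 7·x + 9·x^2) + (-2 - 4·x + 8·x^2 + 6·x^3)·Dx  (order 1).
h: a_k = -3, -15/2, -57/8, -315/16, -2217/128, -14577/256, -30117/1024, …
ICs: h(0) = -3.

f: a_k = 1, 3/2, -9/8, 27/16, -405/128, 1701/256, -15309/1024, …
g: a_k = -3, -3, -6, -9, -15, -24, -39, …
L₀ := L_f ⊗_s L_g (sym. prod.), ord ≤ 1.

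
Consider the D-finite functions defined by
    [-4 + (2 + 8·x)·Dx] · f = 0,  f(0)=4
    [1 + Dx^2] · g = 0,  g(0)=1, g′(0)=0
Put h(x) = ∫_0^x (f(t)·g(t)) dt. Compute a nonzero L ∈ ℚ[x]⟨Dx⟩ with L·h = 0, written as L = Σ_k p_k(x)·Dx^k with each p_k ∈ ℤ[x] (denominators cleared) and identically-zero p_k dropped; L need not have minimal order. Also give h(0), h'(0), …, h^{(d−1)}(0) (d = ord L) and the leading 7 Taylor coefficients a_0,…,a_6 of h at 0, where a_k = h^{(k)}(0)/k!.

L = (13 + 8·x + 16·x^2)·Dx + (-4 - 16·x)·Dx^2 + (1 + 8·x + 16·x^2)·Dx^3  (order 3).
h: a_k = 0, 4, 4, -10/3, 3, -43/6, 313/18, …
ICs: h(0) = 0, h′(0) = 4, h′′(0) = 8.

f: a_k = 4, 8, -8, 16, -40, 112, -336, …
g: a_k = 1, 0, -1/2, 0, 1/24, 0, -1/720, …
L₀ := L_f ⊗_s L_g (sym. prod.), ord ≤ 2.
∫: right-multiply L₀ by Dx.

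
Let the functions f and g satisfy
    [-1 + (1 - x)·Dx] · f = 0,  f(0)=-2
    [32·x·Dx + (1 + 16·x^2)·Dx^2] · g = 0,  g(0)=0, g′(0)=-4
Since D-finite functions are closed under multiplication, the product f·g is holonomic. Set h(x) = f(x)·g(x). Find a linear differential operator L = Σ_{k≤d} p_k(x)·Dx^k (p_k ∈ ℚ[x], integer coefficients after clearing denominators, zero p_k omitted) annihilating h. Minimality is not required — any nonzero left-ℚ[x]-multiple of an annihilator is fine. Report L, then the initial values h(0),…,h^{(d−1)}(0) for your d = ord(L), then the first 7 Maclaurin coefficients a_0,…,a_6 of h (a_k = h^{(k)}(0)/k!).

f: a_k = -2, -2, -2, -2, -2, -2, -2, …
g: a_k = 0, -4, 0, 64/3, 0, -1024/5, 0, …
f·g: L₀ = L_f ⊗_s L_g, ord ≤ 1·2.
L = 32·x + (2 - 32·x + 64·x^2)·Dx + (-1 + x - 16·x^2 + 16·x^3)·Dx^2  (order 2).
h: a_k = 0, 8, 8, -104/3, -104/3, 5624/15, 5624/15, …
ICs: h(0) = 0, h′(0) = 8.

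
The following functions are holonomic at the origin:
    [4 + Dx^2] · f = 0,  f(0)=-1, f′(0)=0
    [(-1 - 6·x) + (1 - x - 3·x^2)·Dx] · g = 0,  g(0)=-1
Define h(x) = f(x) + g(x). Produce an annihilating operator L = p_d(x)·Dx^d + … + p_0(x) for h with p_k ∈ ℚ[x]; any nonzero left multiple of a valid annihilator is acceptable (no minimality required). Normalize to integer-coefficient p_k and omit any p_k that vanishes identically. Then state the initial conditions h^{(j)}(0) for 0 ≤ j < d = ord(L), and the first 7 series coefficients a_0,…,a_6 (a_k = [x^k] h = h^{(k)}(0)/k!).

L = (-92 - 608·x - 512·x^2 - 1104·x^3 - 360·x^4 - 432·x^5) + (24 - 4·x - 24·x^2 - 80·x^3 - 180·x^4 - 216·x^5 - 216·x^6)·Dx + (-23 - 152·x - 128·x^2 - 276·x^3 - 90·x^4 - 108·x^5)·Dx^2 + (6 - x - 6·x^2 - 20·x^3 - 45·x^4 - 54·x^5 - 54·x^6)·Dx^3  (order 3).
h: a_k = -2, -1, -2, -7, -59/3, -40, -4361/45, …
ICs: h(0) = -2, h′(0) = -1, h′′(0) = -4.

f: a_k = -1, 0, 2, 0, -2/3, 0, 4/45, …
g: a_k = -1, -1, -4, -7, -19, -40, -97, …
L₀ := lclm(L_f,L_g); ord L₀ ≤ 2+1.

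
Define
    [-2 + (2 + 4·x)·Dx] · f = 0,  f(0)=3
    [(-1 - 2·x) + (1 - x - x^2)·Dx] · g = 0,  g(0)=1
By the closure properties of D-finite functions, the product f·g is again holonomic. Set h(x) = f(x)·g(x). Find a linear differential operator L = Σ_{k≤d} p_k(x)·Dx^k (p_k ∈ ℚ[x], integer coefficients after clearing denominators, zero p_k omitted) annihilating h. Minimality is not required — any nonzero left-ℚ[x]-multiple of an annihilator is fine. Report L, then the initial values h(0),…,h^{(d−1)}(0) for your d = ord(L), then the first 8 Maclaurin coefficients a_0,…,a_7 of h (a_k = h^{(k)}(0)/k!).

f: a_k = 3, 3, -3/2, 3/2, -15/8, 21/8, -63/16, 99/16, …
g: a_k = 1, 1, 2, 3, 5, 8, 13, 21, …
h₀=f·g: eliminate ⇒ L₀, order ≤ 1·1.
L = (2 + 3·x + 3·x^2) + (-1 - x + 3·x^2 + 2·x^3)·Dx  (order 1).
h: a_k = 3, 6, 15/2, 15, 165/8, 153/4, 879/16, 795/8, …
ICs: h(0) = 3.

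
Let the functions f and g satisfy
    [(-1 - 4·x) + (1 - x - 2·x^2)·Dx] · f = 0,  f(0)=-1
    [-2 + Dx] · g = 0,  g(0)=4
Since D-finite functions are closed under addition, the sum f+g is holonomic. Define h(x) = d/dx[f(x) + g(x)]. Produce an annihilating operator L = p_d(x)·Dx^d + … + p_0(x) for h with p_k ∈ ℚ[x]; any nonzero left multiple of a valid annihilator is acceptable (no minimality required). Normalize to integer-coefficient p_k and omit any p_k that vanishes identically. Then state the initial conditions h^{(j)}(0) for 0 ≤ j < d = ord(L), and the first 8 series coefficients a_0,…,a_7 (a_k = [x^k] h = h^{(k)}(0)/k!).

f: a_k = -1, -1, -3, -5, -11, -21, -43, -85, …
g: a_k = 4, 8, 8, 16/3, 8/3, 16/15, 16/45, 32/315, …
f+g: L₀ = lclm(L_f,L_g), ord ≤ 1+1.
h₀' ⇒ L via d/dx closure of L₀.
L = (18 + 132·x + 144·x^2 + 288·x^3 + 96·x^4) + (-13 - 68·x - 94·x^2 - 112·x^3 + 40·x^4 + 32·x^5)·Dx + (2 + x + 11·x^2 - 16·x^3 - 44·x^4 - 16·x^5)·Dx^2  (order 2).
h: a_k = 7, 10, 1, -100/3, -299/3, -3838/15, -26743/45, -430856/315, …
ICs: h(0) = 7, h′(0) = 10.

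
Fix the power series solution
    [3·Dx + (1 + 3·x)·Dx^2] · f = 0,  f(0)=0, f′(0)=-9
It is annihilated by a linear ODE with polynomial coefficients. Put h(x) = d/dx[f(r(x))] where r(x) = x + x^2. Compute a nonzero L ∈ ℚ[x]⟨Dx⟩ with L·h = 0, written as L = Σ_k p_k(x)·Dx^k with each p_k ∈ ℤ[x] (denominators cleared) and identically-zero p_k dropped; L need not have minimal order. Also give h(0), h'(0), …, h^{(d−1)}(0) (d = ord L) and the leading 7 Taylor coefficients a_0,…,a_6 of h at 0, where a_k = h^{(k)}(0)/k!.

f: a_k = 0, -9, 27/2, -27, 243/4, -729/5, 729/2, …
Change of var in L_f (x↦r) gives L₀.
h₀' ⇒ L via d/dx closure of L₀.
L = (1 + 6·x + 6·x^2) + (1 + 5·x + 9·x^2 + 6·x^3)·Dx  (order 1).
h: a_k = -9, 9, 0, -27, 81, -162, 243, …
ICs: h(0) = -9.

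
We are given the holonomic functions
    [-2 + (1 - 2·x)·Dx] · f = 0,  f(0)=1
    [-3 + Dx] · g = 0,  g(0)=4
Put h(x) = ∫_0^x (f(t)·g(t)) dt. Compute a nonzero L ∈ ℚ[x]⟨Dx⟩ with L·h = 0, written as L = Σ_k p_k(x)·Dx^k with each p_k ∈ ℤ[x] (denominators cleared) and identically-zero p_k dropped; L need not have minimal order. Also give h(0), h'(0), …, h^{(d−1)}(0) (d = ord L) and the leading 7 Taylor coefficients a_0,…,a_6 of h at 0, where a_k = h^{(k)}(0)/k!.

L = (5 - 6·x)·Dx + (-1 + 2·x)·Dx^2  (order 2).
h: a_k = 0, 4, 10, 58/3, 67/2, 563/10, 5711/60, …
ICs: h(0) = 0, h′(0) = 4.

f: a_k = 1, 2, 4, 8, 16, 32, 64, …
g: a_k = 4, 12, 18, 18, 27/2, 81/10, 81/20, …
h₀=f·g: eliminate ⇒ L₀, order ≤ 1·1.
∫: right-multiply L₀ by Dx.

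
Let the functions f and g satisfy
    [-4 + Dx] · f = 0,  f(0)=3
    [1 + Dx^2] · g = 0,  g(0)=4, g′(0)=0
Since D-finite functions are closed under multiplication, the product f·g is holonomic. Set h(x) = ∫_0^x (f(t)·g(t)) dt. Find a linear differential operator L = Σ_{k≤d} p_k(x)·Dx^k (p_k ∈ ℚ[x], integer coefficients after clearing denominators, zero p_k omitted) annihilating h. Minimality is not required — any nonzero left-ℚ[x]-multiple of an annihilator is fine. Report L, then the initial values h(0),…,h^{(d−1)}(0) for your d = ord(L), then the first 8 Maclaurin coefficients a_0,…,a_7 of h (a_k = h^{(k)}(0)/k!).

f: a_k = 3, 12, 24, 32, 32, 128/5, 256/15, 1024/105, …
g: a_k = 4, 0, -2, 0, 1/6, 0, -1/180, 0, …
f·g: L₀ = L_f ⊗_s L_g, ord ≤ 1·2.
Integrate: L := L₀·Dx.
L = 17·Dx - 8·Dx^2 + Dx^3  (order 3).
h: a_k = 0, 12, 24, 30, 26, 161/10, 101/15, 33/28, …
ICs: h(0) = 0, h′(0) = 12, h′′(0) = 48.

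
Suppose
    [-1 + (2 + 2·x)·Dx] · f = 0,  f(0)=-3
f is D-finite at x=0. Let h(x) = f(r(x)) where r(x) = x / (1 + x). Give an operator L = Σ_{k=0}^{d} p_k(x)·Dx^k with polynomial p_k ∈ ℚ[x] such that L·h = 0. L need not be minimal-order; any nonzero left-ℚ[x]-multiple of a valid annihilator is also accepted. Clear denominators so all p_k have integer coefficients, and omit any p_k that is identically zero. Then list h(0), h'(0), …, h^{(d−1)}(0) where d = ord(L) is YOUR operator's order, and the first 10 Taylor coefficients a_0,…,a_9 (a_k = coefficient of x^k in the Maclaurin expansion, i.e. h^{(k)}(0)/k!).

L = -1 + (2 + 6·x + 4·x^2)·Dx  (order 1).
h: a_k = -3, -3/2, 15/8, -39/16, 423/128, -1197/256, 7059/1024, -21615/2048, 547383/32768, -1782609/65536, …
ICs: h(0) = -3.

f: a_k = -3, -3/2, 3/8, -3/16, 15/128, -21/256, 63/1024, -99/2048, 1287/32768, -2145/65536, …
f∘r: x↦r, Dx↦Dx/r' in L_f ⇒ L₀.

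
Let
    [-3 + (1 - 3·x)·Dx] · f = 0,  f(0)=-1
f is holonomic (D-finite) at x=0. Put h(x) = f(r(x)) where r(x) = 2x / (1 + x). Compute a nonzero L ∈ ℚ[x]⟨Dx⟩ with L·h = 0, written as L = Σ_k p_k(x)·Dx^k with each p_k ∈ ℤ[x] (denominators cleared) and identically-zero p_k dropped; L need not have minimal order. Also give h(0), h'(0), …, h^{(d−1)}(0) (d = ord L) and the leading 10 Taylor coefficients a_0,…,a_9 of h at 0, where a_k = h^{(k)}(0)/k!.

f: a_k = -1, -3, -9, -27, -81, -243, -729, -2187, -6561, -19683, …
Substitute x→r, Dx→(1/r')Dx; clear ⇒ L₀.
L = 6 + (-1 + 4·x + 5·x^2)·Dx  (order 1).
h: a_k = -1, -6, -30, -150, -750, -3750, -18750, -93750, -468750, -2343750, …
ICs: h(0) = -1.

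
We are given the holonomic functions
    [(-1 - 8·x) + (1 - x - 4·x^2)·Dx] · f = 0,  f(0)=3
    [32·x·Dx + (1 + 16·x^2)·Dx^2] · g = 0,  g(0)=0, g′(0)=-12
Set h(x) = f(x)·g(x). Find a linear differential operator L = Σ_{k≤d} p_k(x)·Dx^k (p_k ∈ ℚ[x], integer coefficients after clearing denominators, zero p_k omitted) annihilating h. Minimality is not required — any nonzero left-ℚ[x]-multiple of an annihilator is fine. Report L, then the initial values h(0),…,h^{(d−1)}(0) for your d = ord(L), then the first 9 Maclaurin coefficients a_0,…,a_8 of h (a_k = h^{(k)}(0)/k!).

f: a_k = 3, 3, 15, 27, 87, 195, 543, 1323, 3495, …
g: a_k = 0, -12, 0, 64, 0, -3072/5, 0, 49152/7, 0, …
f·g: L₀ = L_f ⊗_s L_g, ord ≤ 1·2.
L = (8 + 32·x + 384·x^2) + (2 - 16·x + 64·x^2 + 384·x^3)·Dx + (-1 + x - 12·x^2 + 16·x^3 + 64·x^4)·Dx^2  (order 2).
h: a_k = 0, -36, -36, 12, -132, -9636/5, -12276/5, 76308/7, 37812/35, …
ICs: h(0) = 0, h′(0) = -36.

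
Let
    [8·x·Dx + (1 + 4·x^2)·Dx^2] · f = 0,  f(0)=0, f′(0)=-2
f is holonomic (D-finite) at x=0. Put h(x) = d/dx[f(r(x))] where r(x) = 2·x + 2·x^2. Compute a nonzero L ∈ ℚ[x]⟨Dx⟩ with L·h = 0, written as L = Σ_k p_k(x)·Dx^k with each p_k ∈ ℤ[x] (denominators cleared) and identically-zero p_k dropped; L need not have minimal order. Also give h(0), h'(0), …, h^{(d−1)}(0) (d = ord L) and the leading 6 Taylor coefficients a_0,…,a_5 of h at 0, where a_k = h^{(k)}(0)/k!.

L = (-2 + 32·x + 128·x^2 + 192·x^3 + 96·x^4) + (1 + 2·x + 16·x^2 + 64·x^3 + 80·x^4 + 32·x^5)·Dx  (order 1).
h: a_k = -4, -8, 64, 256, -704, -6016, …
ICs: h(0) = -4.

f: a_k = 0, -2, 0, 8/3, 0, -32/5, …
L₀ from L_f via x↦r, Dx↦r'^{-1}Dx.
h=h₀': d/dx-closure on L₀ ⇒ L.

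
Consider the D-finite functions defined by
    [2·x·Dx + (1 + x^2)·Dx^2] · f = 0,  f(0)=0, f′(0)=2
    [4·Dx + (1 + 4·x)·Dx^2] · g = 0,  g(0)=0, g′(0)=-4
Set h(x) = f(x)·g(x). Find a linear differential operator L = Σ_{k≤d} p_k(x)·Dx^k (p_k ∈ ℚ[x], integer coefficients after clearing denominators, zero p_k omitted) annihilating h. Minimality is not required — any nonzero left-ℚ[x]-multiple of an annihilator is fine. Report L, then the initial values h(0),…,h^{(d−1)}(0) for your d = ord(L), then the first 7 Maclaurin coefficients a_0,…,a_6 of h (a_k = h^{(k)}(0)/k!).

L = (144 + 896·x + 560·x^2 + 2304·x^3 + 1920·x^4 + 3328·x^5 + 256·x^7)·Dx + (132 + 304·x + 2252·x^2 + 4144·x^3 + 8896·x^4 + 5952·x^5 + 8960·x^6 + 192·x^7 + 896·x^8)·Dx^2 + (72 + 376·x + 912·x^2 + 2808·x^3 + 3720·x^4 + 6288·x^5 + 3072·x^6 + 4368·x^7 + 192·x^8 + 512·x^9)·Dx^3 + (5 + 48·x + 178·x^2 + 416·x^3 + 729·x^4 + 720·x^5 + 1008·x^6 + 384·x^7 + 516·x^8 + 32·x^9 + 64·x^10)·Dx^4  (order 4).
h: a_k = 0, 0, -8, 16, -40, 368/3, -17864/45, …
ICs: h(0) = 0, h′(0) = 0, h′′(0) = -16, h′′′(0) = 96.

f: a_k = 0, 2, 0, -2/3, 0, 2/5, 0, …
g: a_k = 0, -4, 8, -64/3, 64, -1024/5, 2048/3, …
L₀ := L_f ⊗_s L_g (sym. prod.), ord ≤ 4.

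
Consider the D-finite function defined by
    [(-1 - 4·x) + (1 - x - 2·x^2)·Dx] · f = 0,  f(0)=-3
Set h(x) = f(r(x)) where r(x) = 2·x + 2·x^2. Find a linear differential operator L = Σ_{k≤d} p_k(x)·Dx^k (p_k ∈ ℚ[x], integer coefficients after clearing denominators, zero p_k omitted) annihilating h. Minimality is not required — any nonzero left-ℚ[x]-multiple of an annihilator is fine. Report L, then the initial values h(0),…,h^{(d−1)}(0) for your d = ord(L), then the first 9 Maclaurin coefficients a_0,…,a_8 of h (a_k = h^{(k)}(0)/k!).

f: a_k = -3, -3, -9, -15, -33, -63, -129, -255, -513, …
L₀ from L_f via x↦r, Dx↦r'^{-1}Dx.
L = (2 + 20·x + 48·x^2 + 32·x^3) + (-1 + 2·x + 10·x^2 + 16·x^3 + 8·x^4)·Dx  (order 1).
h: a_k = -3, -6, -42, -192, -924, -4488, -21624, -104448, -504336, …
ICs: h(0) = -3.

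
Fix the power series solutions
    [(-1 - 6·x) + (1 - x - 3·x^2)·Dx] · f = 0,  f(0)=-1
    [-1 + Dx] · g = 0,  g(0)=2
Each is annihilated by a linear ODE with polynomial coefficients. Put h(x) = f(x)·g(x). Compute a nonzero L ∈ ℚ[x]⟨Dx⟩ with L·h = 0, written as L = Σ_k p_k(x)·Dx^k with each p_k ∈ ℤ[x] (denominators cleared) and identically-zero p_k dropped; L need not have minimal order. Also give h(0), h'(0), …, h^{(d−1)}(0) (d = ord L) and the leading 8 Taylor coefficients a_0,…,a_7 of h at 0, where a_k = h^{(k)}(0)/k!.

L = (2 + 5·x - 3·x^2) + (-1 + x + 3·x^2)·Dx  (order 1).
h: a_k = -2, -4, -11, -70/3, -677/12, -3793/30, -106447/360, -850483/1260, …
ICs: h(0) = -2.

f: a_k = -1, -1, -4, -7, -19, -40, -97, -217, …
g: a_k = 2, 2, 1, 1/3, 1/12, 1/60, 1/360, 1/2520, …
L₀ := L_f ⊗_s L_g (sym. prod.), ord ≤ 1.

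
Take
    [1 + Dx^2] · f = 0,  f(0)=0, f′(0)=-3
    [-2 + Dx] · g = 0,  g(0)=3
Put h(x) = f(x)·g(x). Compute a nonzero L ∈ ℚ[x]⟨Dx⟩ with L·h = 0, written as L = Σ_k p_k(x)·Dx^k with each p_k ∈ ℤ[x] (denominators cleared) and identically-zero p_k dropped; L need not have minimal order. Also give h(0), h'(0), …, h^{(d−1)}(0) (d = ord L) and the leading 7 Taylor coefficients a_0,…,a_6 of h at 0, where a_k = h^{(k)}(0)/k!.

f: a_k = 0, -3, 0, 1/2, 0, -1/40, 0, …
g: a_k = 3, 6, 6, 4, 2, 4/5, 4/15, …
Product ⇒ symmetric product L₀, ord ≤ 2.
L = 5 - 4·Dx + Dx^2  (order 2).
h: a_k = 0, -9, -18, -33/2, -9, -123/40, -11/20, …
ICs: h(0) = 0, h′(0) = -9.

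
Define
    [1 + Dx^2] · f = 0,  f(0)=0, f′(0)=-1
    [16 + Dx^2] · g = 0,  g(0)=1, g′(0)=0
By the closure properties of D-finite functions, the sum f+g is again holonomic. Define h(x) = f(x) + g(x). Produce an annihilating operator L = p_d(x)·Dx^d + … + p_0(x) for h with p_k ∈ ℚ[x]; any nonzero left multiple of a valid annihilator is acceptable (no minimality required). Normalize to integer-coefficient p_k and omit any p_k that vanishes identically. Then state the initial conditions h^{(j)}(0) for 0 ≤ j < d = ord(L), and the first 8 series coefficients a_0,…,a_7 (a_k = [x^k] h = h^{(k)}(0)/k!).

f: a_k = 0, -1, 0, 1/6, 0, -1/120, 0, 1/5040, …
g: a_k = 1, 0, -8, 0, 32/3, 0, -256/45, 0, …
f+g: L₀ = lclm(L_f,L_g), ord ≤ 2+2.
L = 16 + 17·Dx^2 + Dx^4  (order 4).
h: a_k = 1, -1, -8, 1/6, 32/3, -1/120, -256/45, 1/5040, …
ICs: h(0) = 1, h′(0) = -1, h′′(0) = -16, h′′′(0) = 1.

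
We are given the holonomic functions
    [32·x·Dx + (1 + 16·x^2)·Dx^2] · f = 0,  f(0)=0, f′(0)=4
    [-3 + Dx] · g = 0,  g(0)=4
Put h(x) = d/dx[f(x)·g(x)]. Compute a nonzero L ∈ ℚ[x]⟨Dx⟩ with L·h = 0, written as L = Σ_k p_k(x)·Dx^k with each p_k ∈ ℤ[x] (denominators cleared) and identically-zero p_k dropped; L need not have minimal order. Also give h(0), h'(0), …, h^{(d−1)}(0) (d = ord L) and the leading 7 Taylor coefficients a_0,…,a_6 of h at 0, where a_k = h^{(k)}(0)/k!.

L = (-69 - 576·x + 5472·x^2 - 9216·x^3 + 6912·x^4) + (14 + 288·x - 2112·x^2 + 4608·x^3 - 4608·x^4)·Dx + (3 - 32·x + 96·x^2 - 512·x^3 + 768·x^4)·Dx^2  (order 2).
h: a_k = 16, 96, -40, -736, 2446, 12636, -208169/5, …
ICs: h(0) = 16, h′(0) = 96.

f: a_k = 0, 4, 0, -64/3, 0, 1024/5, 0, …
g: a_k = 4, 12, 18, 18, 27/2, 81/10, 81/20, …
h₀=f·g: eliminate ⇒ L₀, order ≤ 2·1.
Derive L from L₀ (diff closure).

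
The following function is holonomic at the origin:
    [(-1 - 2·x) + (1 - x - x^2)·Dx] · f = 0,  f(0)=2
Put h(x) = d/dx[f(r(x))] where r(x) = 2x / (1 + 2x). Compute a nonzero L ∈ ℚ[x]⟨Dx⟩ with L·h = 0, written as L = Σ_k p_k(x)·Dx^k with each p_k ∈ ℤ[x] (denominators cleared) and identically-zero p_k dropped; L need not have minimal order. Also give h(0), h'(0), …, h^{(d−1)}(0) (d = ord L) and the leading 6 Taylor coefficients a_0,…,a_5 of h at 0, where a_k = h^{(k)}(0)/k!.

f: a_k = 2, 2, 4, 6, 10, 16, …
L₀ from L_f via x↦r, Dx↦r'^{-1}Dx.
Differentiate: ansatz ord ≤ ord L₀ ⇒ L.
L = (4 + 24·x + 96·x^2 + 96·x^3) + (-1 - 10·x - 24·x^2 + 8·x^3 + 48·x^4)·Dx  (order 1).
h: a_k = 4, 16, 0, 128, -320, 1536, …
ICs: h(0) = 4.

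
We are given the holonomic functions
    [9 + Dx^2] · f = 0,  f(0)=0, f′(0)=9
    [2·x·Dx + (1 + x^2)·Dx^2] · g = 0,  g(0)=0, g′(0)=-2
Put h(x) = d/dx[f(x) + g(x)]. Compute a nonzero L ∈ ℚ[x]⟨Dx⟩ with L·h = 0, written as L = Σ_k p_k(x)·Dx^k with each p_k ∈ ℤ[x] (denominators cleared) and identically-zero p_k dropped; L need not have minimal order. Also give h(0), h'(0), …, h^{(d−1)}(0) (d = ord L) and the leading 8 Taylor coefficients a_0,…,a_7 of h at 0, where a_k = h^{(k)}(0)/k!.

L = (-54·x + 540·x^3 + 162·x^5) + (63 + 279·x^2 + 297·x^4 + 81·x^6)·Dx + (-6·x + 60·x^3 + 18·x^5)·Dx^2 + (7 + 31·x^2 + 33·x^4 + 9·x^6)·Dx^3  (order 3).
h: a_k = 7, 0, -77/2, 0, 227/8, 0, -569/80, 0, …
ICs: h(0) = 7, h′(0) = 0, h′′(0) = -77.

f: a_k = 0, 9, 0, -27/2, 0, 243/40, 0, -729/560, …
g: a_k = 0, -2, 0, 2/3, 0, -2/5, 0, 2/7, …
h₀=f+g: left-lcm gives L₀, ord ≤ 4.
h=h₀': d/dx-closure on L₀ ⇒ L.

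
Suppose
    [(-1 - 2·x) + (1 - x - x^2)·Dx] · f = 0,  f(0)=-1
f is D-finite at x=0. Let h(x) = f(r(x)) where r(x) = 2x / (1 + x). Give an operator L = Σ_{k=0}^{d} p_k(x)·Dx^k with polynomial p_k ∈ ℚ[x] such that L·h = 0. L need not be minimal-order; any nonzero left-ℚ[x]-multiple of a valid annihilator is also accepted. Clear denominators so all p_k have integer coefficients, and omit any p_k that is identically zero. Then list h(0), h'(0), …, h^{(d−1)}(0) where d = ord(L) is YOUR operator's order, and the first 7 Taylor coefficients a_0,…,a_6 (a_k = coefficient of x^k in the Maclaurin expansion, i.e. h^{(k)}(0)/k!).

f: a_k = -1, -1, -2, -3, -5, -8, -13, …
Substitute x→r, Dx→(1/r')Dx; clear ⇒ L₀.
L = (2 + 10·x) + (-1 - x + 5·x^2 + 5·x^3)·Dx  (order 1).
h: a_k = -1, -2, -6, -10, -30, -50, -150, …
ICs: h(0) = -1.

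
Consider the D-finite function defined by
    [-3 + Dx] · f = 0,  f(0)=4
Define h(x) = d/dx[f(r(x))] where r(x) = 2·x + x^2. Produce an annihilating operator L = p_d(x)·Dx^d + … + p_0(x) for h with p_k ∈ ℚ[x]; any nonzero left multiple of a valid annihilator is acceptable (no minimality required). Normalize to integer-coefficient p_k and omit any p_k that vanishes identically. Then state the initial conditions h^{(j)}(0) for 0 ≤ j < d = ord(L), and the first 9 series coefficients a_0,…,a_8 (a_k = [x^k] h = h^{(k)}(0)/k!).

f: a_k = 4, 12, 18, 18, 27/2, 81/10, 81/20, 243/140, 729/1120, …
h₀=f(r): pull back L_f along r ⇒ L₀.
Differentiate: ansatz ord ≤ ord L₀ ⇒ L.
L = (7 + 12·x + 6·x^2) + (-1 - x)·Dx  (order 1).
h: a_k = 24, 168, 648, 1800, 3996, 37476/5, 61452/5, 631044/35, 24057, …
ICs: h(0) = 24.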